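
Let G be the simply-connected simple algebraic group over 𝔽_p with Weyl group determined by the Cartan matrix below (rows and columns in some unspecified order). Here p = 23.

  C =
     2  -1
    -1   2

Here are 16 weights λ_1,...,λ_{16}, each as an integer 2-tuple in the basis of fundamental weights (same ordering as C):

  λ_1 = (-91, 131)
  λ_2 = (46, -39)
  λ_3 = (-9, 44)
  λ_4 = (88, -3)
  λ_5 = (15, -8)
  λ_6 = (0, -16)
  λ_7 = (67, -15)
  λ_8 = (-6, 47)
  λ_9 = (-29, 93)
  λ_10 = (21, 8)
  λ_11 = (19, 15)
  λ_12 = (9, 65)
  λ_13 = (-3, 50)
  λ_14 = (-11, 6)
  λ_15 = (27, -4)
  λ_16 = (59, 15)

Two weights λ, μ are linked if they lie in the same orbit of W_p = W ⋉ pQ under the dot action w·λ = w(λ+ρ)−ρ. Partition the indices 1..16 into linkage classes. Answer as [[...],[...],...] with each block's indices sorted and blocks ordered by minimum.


Dynkin diagram of C (from the 2 off-diagonal −1 entries): A_2.

Each λ_j+ρ reduced to Ā_23; 2-tuples below use C's row order:

  λ_1 → (2, 17);  λ_2 → (14, 1);  λ_3 → (14, 1);  λ_4 → (18, 2);  λ_5 → (9, 7);  λ_6 → (14, 1);  λ_7 → (14, 1);  λ_8 → (18, 2);  λ_9 → (18, 2);  λ_10 → (14, 1);  λ_11 → (7, 3);  λ_12 → (7, 3);  λ_13 → (18, 2);  λ_14 → (7, 3);  λ_15 → (18, 2);  λ_16 → (9, 7)

Partition of {1..16} into 5 W_23-dot-orbits:

[[1], [2, 3, 6, 7, 10], [4, 8, 9, 13, 15], [5, 16], [11, 12, 14]]


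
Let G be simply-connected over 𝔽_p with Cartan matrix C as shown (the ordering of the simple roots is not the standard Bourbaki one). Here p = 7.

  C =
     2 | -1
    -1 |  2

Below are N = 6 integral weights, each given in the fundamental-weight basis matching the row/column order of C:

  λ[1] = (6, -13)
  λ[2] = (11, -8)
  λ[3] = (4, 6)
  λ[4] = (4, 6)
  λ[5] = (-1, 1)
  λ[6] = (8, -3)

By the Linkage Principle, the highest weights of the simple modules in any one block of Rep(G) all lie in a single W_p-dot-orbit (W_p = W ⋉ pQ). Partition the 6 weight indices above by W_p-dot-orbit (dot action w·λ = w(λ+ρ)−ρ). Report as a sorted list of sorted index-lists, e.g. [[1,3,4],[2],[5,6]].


Root system A_2: the 2×2 matrix C matches after relabeling.

Ā_7 reps of the 6 weights (A_2, coords as presented):

  1: (0, 2) · 2: (0, 2) · 3: (0, 2) · 4: (0, 2) · 5: (0, 2) · 6: (5, 0)

2 distinct reps among the 6 weights ⇒ 2 W_7-linkage classes:

[[1, 2, 3, 4, 5], [6]]


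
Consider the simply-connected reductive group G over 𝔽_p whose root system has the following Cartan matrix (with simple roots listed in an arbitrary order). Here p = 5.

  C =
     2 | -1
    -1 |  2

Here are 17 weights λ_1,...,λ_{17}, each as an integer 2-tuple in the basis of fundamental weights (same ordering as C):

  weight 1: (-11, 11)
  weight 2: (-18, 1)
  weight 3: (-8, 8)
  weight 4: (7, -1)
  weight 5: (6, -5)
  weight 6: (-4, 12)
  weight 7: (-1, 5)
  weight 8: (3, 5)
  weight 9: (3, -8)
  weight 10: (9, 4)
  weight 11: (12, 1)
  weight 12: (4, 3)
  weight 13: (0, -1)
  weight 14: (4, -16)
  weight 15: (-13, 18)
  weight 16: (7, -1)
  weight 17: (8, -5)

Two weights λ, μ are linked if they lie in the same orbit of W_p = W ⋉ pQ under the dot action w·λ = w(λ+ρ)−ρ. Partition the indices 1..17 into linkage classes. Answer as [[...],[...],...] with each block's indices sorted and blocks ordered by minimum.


Root system A_2: the 2×2 matrix C matches after relabeling.

W_5-reps of the 17 weights in Ā_5 (same 2-coord order as C):

  1: (2, 3)
  2: (2, 0)
  3: (1, 2)
  4: (2, 3)
  5: (1, 2)
  6: (2, 3)
  7: (1, 4)
  8: (1, 0)
  9: (1, 2)
  10: (5, 0)
  11: (2, 0)
  12: (1, 0)
  13: (1, 0)
  14: (5, 0)
  15: (1, 2)
  16: (2, 3)
  17: (1, 0)

6 distinct reps among the 17 weights ⇒ 6 W_5-linkage classes:

[[1, 4, 6, 16], [2, 11], [3, 5, 9, 15], [7], [8, 12, 13, 17], [10, 14]]


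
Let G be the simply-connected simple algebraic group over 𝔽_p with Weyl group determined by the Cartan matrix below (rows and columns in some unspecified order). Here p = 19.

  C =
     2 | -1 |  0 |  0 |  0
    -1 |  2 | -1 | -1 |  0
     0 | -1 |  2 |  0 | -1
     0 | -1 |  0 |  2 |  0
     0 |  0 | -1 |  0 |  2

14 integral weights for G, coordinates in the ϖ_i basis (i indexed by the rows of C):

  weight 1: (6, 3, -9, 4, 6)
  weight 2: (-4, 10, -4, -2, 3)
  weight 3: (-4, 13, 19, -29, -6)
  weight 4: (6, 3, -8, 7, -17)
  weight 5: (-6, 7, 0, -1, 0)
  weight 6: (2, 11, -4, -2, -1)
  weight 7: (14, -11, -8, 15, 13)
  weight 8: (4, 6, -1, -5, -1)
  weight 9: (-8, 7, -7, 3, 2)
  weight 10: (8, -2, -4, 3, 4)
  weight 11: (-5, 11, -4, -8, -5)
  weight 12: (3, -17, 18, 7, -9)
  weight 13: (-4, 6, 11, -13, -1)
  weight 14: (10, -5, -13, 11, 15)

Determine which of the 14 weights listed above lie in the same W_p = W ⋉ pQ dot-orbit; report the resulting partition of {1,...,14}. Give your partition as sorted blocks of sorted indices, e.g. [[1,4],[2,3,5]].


Dynkin diagram of C (from the 8 off-diagonal −1 entries): D_5.

Ā_19 reps of the 14 weights (D_5, coords as presented):

  λ_1+ρ ↦ (3, 4, 3, 1, 1);  λ_2+ρ ↦ (3, 4, 3, 1, 1);  λ_3+ρ ↦ (2, 2, 2, 1, 1);  λ_4+ρ ↦ (5, 3, 0, 4, 0);  λ_5+ρ ↦ (5, 3, 1, 0, 1);  λ_6+ρ ↦ (3, 4, 3, 1, 1);  λ_7+ρ ↦ (2, 2, 2, 1, 1);  λ_8+ρ ↦ (5, 3, 0, 4, 0);  λ_9+ρ ↦ (2, 2, 2, 1, 1);  λ_10+ρ ↦ (5, 3, 1, 0, 1);  λ_11+ρ ↦ (2, 2, 2, 1, 1);  λ_12+ρ ↦ (3, 4, 3, 1, 1);  λ_13+ρ ↦ (5, 3, 0, 4, 0);  λ_14+ρ ↦ (5, 3, 0, 4, 0)

4 distinct reps among the 14 weights ⇒ 4 W_19-linkage classes:

[[1, 2, 6, 12], [3, 7, 9, 11], [4, 8, 13, 14], [5, 10]]


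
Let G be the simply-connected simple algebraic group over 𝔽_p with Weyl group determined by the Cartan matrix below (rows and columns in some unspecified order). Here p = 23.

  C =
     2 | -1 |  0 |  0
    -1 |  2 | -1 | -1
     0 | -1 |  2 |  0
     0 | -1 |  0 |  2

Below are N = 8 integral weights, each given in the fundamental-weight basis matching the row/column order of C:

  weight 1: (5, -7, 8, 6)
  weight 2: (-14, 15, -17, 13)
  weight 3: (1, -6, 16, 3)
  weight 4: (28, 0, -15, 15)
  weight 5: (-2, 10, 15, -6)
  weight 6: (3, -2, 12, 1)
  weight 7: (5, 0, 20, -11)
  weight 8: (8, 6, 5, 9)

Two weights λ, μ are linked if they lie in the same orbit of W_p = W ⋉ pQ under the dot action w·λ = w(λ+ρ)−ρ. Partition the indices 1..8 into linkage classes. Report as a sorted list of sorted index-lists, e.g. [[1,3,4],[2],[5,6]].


C ↔ D_4 under row/col permutation; |W(D_4)| = 192.

W_23-reps of the 8 weights in Ā_23 (same 4-coord order as C):

  1: (0, 6, 3, 1)
  2: (0, 6, 3, 1)
  3: (3, 1, 12, 1)
  4: (0, 6, 3, 1)
  5: (3, 1, 12, 1)
  6: (3, 1, 12, 1)
  7: (3, 1, 12, 1)
  8: (0, 6, 3, 1)

Linkage partition of the 8 weights (2 classes, p=23):

[[1, 2, 4, 8], [3, 5, 6, 7]]


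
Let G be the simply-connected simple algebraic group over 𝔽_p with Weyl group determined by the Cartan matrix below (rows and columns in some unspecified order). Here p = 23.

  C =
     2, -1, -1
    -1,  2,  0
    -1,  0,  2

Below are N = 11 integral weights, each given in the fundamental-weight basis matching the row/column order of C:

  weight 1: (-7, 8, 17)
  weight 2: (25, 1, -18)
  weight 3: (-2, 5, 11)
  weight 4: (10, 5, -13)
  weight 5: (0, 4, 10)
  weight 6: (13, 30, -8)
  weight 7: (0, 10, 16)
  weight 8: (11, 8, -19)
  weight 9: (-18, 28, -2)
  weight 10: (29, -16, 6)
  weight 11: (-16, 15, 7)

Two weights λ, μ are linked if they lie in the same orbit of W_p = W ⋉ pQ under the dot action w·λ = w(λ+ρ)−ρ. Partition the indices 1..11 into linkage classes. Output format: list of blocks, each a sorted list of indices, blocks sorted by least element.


A_3 Cartan matrix, 3 simple roots permuted; ρ=(1,1,1).

Ā_23 reps of the 11 weights (A_3, coords as presented):

    1: (6, 3, 12)
    2: (6, 3, 12)
    3: (1, 5, 11)
    4: (1, 5, 11)
    5: (1, 5, 11)
    6: (8, 1, 7)
    7: (1, 5, 11)
    8: (6, 3, 12)
    9: (1, 5, 11)
    10: (8, 1, 7)
    11: (8, 1, 7)

These 11 weights hit 3 W_23-dot-orbits; sizes (3, 5, 3):

[[1, 2, 8], [3, 4, 5, 7, 9], [6, 10, 11]]


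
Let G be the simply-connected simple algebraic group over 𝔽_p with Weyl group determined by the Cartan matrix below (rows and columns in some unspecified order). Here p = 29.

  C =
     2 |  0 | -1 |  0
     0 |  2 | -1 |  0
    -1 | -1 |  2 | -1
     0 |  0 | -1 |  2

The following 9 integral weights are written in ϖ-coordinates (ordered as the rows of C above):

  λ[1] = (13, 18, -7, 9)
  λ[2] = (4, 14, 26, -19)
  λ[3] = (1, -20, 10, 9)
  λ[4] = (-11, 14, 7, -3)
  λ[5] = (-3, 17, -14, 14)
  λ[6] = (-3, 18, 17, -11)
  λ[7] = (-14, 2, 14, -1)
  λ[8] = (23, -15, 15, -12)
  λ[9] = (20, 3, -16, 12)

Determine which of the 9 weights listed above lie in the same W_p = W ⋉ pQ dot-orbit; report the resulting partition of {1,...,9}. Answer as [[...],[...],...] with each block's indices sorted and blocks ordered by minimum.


C ↔ D_4 under row/col permutation; |W(D_4)| = 192.

W_29-reps of the 9 weights in Ā_29 (same 4-coord order as C):

    [1] (6, 11, 2, 2)
    [2] (13, 3, 2, 0)
    [3] (6, 11, 2, 2)
    [4] (6, 11, 2, 2)
    [5] (13, 3, 2, 0)
    [6] (6, 11, 2, 2)
    [7] (13, 3, 2, 0)
    [8] (13, 3, 2, 0)
    [9] (6, 11, 2, 2)

Grouping the 9 weights by Ā_29-representative: 2 linkage classes.

[[1, 3, 4, 6, 9], [2, 5, 7, 8]]


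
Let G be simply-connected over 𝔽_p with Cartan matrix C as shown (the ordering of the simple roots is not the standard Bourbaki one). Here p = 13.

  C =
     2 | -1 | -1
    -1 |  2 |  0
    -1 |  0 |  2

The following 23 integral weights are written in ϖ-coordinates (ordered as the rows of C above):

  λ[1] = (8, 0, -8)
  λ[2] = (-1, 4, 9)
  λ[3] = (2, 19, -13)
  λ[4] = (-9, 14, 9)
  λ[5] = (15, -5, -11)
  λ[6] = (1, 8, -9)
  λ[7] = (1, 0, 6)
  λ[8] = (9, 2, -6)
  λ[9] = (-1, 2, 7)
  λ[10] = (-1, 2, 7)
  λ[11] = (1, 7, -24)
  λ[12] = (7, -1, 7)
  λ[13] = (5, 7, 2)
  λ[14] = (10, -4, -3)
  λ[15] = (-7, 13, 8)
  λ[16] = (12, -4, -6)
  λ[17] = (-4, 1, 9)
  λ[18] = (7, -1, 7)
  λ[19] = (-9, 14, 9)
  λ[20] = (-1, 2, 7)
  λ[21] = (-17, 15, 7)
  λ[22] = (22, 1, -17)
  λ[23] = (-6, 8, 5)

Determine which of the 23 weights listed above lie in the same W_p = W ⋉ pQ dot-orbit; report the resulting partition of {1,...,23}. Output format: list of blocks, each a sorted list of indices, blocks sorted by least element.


C ↔ A_3 under row/col permutation; |W(A_3)| = 24.

W_13-reps of the 23 weights in Ā_13 (same 3-coord order as C):

  1: (2, 1, 7);  2: (0, 3, 8);  3: (2, 1, 7);  4: (6, 3, 2);  5: (2, 1, 7);  6: (6, 3, 2);  7: (2, 1, 7);  8: (5, 3, 5);  9: (0, 3, 8);  10: (0, 3, 8);  11: (0, 3, 8);  12: (5, 3, 5);  13: (5, 4, 1);  14: (6, 3, 2);  15: (5, 4, 1);  16: (5, 3, 5);  17: (2, 1, 7);  18: (5, 3, 5);  19: (6, 3, 2);  20: (0, 3, 8);  21: (5, 3, 5);  22: (3, 7, 1);  23: (5, 4, 1)

Partition of {1..23} into 6 W_13-dot-orbits:

[[1, 3, 5, 7, 17], [2, 9, 10, 11, 20], [4, 6, 14, 19], [8, 12, 16, 18, 21], [13, 15, 23], [22]]


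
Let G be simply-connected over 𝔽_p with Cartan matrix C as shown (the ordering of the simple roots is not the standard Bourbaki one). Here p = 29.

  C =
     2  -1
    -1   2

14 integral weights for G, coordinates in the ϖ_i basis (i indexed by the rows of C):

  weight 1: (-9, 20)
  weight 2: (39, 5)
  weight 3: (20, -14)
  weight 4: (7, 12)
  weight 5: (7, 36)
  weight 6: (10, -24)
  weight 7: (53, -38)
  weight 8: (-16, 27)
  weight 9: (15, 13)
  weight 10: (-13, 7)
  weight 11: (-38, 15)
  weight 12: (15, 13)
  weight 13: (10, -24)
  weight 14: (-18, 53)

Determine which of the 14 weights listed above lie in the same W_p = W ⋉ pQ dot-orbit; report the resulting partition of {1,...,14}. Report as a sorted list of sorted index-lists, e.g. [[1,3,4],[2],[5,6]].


Cartan matrix: type A_2 (|W|=6); un-permuting the 2 rows.

Alcove-folded reps (p=29, 14 weights, presented ϖ-order):

  [1] (8, 13);  [2] (12, 11);  [3] (8, 13);  [4] (8, 13);  [5] (8, 13);  [6] (12, 11);  [7] (8, 4);  [8] (15, 13);  [9] (15, 13);  [10] (8, 4);  [11] (8, 13);  [12] (15, 13);  [13] (12, 11);  [14] (8, 4)

These 14 weights hit 4 W_29-dot-orbits; sizes (5, 3, 3, 3):

[[1, 3, 4, 5, 11], [2, 6, 13], [7, 10, 14], [8, 9, 12]]


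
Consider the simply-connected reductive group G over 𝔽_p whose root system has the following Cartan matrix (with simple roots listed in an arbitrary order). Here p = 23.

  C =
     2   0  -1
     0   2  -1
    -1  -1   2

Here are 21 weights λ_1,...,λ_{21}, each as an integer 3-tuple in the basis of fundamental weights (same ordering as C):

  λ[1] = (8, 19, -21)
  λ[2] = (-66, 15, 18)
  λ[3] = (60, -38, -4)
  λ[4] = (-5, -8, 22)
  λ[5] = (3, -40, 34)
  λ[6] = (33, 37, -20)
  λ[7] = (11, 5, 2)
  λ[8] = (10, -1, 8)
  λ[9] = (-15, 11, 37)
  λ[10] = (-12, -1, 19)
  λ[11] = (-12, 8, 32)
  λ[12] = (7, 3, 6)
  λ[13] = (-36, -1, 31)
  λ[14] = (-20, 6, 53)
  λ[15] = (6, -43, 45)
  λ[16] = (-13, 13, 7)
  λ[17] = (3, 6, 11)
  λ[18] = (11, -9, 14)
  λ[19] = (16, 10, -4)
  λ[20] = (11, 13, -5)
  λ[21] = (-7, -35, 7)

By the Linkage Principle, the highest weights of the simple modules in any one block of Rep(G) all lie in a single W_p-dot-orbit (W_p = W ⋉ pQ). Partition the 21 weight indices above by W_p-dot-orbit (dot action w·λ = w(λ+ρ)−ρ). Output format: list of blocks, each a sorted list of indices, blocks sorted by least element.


Root system A_3: the 3×3 matrix C matches after relabeling.

Ā_23 reps of the 21 weights (A_3, coords as presented):

  λ_1+ρ ↦ (11, 0, 9);  λ_2+ρ ↦ (4, 7, 12);  λ_3+ρ ↦ (12, 6, 3);  λ_4+ρ ↦ (4, 7, 12);  λ_5+ρ ↦ (4, 7, 12);  λ_6+ρ ↦ (8, 4, 7);  λ_7+ρ ↦ (12, 6, 3);  λ_8+ρ ↦ (11, 0, 9);  λ_9+ρ ↦ (8, 10, 4);  λ_10+ρ ↦ (11, 0, 9);  λ_11+ρ ↦ (8, 10, 4);  λ_12+ρ ↦ (8, 4, 7);  λ_13+ρ ↦ (11, 0, 9);  λ_14+ρ ↦ (8, 4, 7);  λ_15+ρ ↦ (4, 7, 12);  λ_16+ρ ↦ (8, 10, 4);  λ_17+ρ ↦ (4, 7, 12);  λ_18+ρ ↦ (8, 4, 7);  λ_19+ρ ↦ (12, 6, 3);  λ_20+ρ ↦ (8, 10, 4);  λ_21+ρ ↦ (12, 6, 3)

The 21 indices split into 5 linkage classes (same alcove rep ⇔ same W_23-dot-orbit):

[[1, 8, 10, 13], [2, 4, 5, 15, 17], [3, 7, 19, 21], [6, 12, 14, 18], [9, 11, 16, 20]]


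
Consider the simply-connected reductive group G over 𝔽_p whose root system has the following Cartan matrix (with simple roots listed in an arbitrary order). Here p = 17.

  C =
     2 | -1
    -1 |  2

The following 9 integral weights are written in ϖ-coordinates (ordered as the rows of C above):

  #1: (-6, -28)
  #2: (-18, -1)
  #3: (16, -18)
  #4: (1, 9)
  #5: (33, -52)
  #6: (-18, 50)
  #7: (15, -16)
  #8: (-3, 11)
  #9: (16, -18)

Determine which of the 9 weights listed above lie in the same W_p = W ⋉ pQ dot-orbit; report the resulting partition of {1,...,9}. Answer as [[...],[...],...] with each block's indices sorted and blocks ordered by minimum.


Cartan matrix: type A_2 (|W|=6); un-permuting the 2 rows.

W_17-reps of the 9 weights in Ā_17 (same 2-coord order as C):

  1: (2, 10) · 2: (0, 17) · 3: (0, 17) · 4: (2, 10) · 5: (0, 17) · 6: (0, 17) · 7: (1, 15) · 8: (2, 10) · 9: (0, 17)

Grouping the 9 weights by Ā_17-representative: 3 linkage classes.

[[1, 4, 8], [2, 3, 5, 6, 9], [7]]


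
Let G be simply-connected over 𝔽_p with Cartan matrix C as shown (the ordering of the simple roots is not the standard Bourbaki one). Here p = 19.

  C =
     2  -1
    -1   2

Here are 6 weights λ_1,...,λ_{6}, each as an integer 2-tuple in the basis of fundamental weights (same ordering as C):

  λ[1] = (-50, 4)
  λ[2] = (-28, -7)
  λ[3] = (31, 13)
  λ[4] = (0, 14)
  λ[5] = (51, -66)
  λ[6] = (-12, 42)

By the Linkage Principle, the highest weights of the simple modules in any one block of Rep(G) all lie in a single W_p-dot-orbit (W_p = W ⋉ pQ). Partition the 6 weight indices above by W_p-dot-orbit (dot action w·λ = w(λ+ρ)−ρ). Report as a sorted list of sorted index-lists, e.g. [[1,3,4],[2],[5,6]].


Dynkin diagram of C (from the 2 off-diagonal −1 entries): A_2.

Ā_19 reps of the 6 weights (A_2, coords as presented):

  λ_1 → (8, 5) · λ_2 → (8, 5) · λ_3 → (8, 5) · λ_4 → (1, 15) · λ_5 → (8, 5) · λ_6 → (8, 5)

Linkage partition of the 6 weights (2 classes, p=19):

[[1, 2, 3, 5, 6], [4]]


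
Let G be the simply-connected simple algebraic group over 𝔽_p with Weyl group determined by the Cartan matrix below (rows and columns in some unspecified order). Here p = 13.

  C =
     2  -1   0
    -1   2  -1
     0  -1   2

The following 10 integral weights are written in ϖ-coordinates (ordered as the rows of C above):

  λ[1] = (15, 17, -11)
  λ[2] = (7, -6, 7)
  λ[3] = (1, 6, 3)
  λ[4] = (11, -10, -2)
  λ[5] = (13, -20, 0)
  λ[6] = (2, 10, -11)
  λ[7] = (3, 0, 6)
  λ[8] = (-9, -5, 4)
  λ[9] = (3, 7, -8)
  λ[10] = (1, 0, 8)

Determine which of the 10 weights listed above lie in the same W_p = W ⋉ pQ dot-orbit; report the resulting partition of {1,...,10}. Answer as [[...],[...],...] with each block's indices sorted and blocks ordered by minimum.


Root system A_3: the 3×3 matrix C matches after relabeling.

Alcove-folded reps (p=13, 10 weights, presented ϖ-order):

    λ_1+ρ ↦ (3, 5, 3)
    λ_2+ρ ↦ (3, 5, 3)
    λ_3+ρ ↦ (2, 7, 4)
    λ_4+ρ ↦ (2, 1, 9)
    λ_5+ρ ↦ (4, 1, 7)
    λ_6+ρ ↦ (2, 1, 9)
    λ_7+ρ ↦ (4, 1, 7)
    λ_8+ρ ↦ (4, 1, 7)
    λ_9+ρ ↦ (4, 1, 7)
    λ_10+ρ ↦ (2, 1, 9)

4 distinct reps among the 10 weights ⇒ 4 W_13-linkage classes:

[[1, 2], [3], [4, 6, 10], [5, 7, 8, 9]]


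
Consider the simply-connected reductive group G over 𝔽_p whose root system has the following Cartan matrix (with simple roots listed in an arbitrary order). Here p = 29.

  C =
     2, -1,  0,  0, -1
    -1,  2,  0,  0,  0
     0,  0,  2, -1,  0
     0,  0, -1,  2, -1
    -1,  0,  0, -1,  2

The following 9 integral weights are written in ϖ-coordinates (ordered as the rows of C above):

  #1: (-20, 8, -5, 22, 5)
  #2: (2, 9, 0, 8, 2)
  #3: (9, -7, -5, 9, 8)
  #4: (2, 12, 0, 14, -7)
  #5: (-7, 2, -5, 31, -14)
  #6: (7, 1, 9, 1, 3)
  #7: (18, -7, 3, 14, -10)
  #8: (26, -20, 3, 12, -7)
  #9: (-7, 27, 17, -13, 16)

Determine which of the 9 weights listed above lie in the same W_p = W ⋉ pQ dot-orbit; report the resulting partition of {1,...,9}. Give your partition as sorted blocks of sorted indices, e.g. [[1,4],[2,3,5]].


Dynkin diagram of C (from the 8 off-diagonal −1 entries): A_5.

Each λ_j+ρ reduced to Ā_29; 5-tuples below use C's row order:

    1: (4, 6, 4, 6, 9)
    2: (3, 10, 1, 9, 3)
    3: (4, 6, 4, 6, 9)
    4: (3, 10, 1, 9, 3)
    5: (3, 10, 1, 9, 3)
    6: (8, 2, 10, 2, 4)
    7: (4, 6, 4, 6, 9)
    8: (2, 10, 5, 2, 6)
    9: (5, 6, 10, 1, 1)

Grouping the 9 weights by Ā_29-representative: 5 linkage classes.

[[1, 3, 7], [2, 4, 5], [6], [8], [9]]


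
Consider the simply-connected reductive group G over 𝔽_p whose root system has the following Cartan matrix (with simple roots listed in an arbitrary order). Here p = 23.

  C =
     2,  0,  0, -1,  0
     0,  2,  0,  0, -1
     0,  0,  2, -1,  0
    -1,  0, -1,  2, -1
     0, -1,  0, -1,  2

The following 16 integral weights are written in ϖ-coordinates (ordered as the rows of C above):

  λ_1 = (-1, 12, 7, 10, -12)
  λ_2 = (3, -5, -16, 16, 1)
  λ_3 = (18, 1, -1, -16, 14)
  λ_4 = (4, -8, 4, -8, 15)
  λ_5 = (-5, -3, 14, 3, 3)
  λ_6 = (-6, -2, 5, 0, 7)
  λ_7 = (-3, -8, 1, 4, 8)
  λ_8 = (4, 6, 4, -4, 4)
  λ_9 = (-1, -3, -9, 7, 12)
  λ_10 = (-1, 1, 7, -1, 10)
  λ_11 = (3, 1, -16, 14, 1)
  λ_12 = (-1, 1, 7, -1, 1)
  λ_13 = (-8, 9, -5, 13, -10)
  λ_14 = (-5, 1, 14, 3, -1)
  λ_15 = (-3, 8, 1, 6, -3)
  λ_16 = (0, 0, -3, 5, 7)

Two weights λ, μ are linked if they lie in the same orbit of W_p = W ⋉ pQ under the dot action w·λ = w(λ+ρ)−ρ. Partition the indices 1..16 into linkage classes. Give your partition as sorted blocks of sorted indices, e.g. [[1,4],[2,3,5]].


C ↔ D_5 under row/col permutation; |W(D_5)| = 1920.

Folding the 16 weights λ_j+ρ into Ā_23 (reps in the given 5-coord order):

  [1] (0, 2, 8, 0, 2)
  [2] (4, 2, 15, 0, 0)
  [3] (4, 2, 15, 0, 0)
  [4] (2, 7, 2, 3, 2)
  [5] (4, 2, 15, 0, 0)
  [6] (1, 1, 2, 4, 3)
  [7] (2, 7, 2, 3, 2)
  [8] (2, 7, 2, 3, 2)
  [9] (0, 2, 8, 0, 2)
  [10] (0, 2, 8, 0, 2)
  [11] (4, 2, 15, 0, 0)
  [12] (0, 2, 8, 0, 2)
  [13] (1, 1, 2, 4, 3)
  [14] (4, 2, 15, 0, 0)
  [15] (2, 7, 2, 3, 2)
  [16] (1, 1, 2, 4, 3)

These 16 weights hit 4 W_23-dot-orbits; sizes (4, 5, 4, 3):

[[1, 9, 10, 12], [2, 3, 5, 11, 14], [4, 7, 8, 15], [6, 13, 16]]


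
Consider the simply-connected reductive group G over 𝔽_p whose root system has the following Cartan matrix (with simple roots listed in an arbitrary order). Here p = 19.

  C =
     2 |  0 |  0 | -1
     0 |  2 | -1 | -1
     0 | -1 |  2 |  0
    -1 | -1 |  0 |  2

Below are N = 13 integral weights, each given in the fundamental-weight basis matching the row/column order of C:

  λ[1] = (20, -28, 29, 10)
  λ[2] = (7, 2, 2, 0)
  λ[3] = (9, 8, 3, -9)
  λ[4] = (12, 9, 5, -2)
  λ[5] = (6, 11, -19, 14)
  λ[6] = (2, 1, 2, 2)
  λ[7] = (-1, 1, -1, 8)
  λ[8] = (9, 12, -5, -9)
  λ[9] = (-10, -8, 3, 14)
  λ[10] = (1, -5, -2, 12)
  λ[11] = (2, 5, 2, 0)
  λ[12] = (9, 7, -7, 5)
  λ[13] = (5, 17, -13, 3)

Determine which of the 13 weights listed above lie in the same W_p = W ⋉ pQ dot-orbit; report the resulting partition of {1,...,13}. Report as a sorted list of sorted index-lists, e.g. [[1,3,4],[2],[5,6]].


Dynkin diagram of C (from the 6 off-diagonal −1 entries): A_4.

Folding the 13 weights λ_j+ρ into Ā_19 (reps in the given 4-coord order):

  λ_1+ρ ↦ (3, 2, 3, 3) · λ_2+ρ ↦ (8, 3, 3, 1) · λ_3+ρ ↦ (2, 1, 4, 8) · λ_4+ρ ↦ (3, 6, 3, 1) · λ_5+ρ ↦ (8, 3, 3, 1) · λ_6+ρ ↦ (3, 2, 3, 3) · λ_7+ρ ↦ (0, 2, 0, 9) · λ_8+ρ ↦ (2, 1, 4, 8) · λ_9+ρ ↦ (8, 3, 3, 1) · λ_10+ρ ↦ (2, 1, 4, 8) · λ_11+ρ ↦ (3, 6, 3, 1) · λ_12+ρ ↦ (5, 2, 1, 6) · λ_13+ρ ↦ (3, 6, 3, 1)

Grouping the 13 weights by Ā_19-representative: 6 linkage classes.

[[1, 6], [2, 5, 9], [3, 8, 10], [4, 11, 13], [7], [12]]


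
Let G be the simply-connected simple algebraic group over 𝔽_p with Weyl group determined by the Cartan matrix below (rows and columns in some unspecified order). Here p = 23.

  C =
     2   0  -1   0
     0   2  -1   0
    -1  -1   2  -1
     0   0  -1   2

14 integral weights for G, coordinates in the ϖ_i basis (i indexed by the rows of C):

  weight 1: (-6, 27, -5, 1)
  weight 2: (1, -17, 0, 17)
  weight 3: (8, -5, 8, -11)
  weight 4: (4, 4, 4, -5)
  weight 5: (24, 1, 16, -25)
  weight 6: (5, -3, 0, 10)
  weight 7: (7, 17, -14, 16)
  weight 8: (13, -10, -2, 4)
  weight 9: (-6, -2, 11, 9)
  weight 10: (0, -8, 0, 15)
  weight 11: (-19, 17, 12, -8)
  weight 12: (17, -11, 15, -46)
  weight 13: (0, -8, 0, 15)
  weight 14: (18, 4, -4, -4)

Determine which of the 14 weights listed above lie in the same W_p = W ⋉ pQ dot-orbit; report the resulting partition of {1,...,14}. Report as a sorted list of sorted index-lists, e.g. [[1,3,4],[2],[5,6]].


Type D_4, rank 4, |W|=192; reorder rows/cols to standard.

W_23-reps of the 14 weights in Ā_23 (same 4-coord order as C):

  λ_1 → (1, 14, 2, 2) · λ_2 → (13, 1, 2, 3) · λ_3 → (4, 1, 4, 5) · λ_4 → (5, 5, 1, 4) · λ_5 → (1, 14, 2, 2) · λ_6 → (5, 1, 1, 10) · λ_7 → (5, 5, 1, 4) · λ_8 → (4, 1, 4, 5) · λ_9 → (5, 1, 1, 10) · λ_10 → (5, 1, 1, 10) · λ_11 → (5, 5, 1, 4) · λ_12 → (5, 1, 1, 10) · λ_13 → (5, 1, 1, 10) · λ_14 → (13, 1, 2, 3)

5 distinct reps among the 14 weights ⇒ 5 W_23-linkage classes:

[[1, 5], [2, 14], [3, 8], [4, 7, 11], [6, 9, 10, 12, 13]]


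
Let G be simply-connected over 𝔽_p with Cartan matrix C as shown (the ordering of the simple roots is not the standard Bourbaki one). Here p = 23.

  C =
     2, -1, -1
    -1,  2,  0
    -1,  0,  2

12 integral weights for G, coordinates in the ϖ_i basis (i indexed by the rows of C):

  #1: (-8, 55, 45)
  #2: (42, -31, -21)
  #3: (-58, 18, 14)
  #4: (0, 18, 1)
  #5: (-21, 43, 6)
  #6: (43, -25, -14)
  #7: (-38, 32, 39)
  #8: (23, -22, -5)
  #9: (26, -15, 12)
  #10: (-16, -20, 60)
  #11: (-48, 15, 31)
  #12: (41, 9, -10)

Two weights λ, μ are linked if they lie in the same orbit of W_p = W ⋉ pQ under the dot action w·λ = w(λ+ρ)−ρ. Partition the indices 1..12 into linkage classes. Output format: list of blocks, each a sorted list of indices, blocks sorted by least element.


Cartan matrix: type A_3 (|W|=24); un-permuting the 3 rows.

W_23-reps of the 12 weights in Ā_23 (same 3-coord order as C):

  λ_1+ρ ↦ (0, 3, 7)
  λ_2+ρ ↦ (0, 3, 7)
  λ_3+ρ ↦ (11, 8, 4)
  λ_4+ρ ↦ (1, 19, 2)
  λ_5+ρ ↦ (1, 2, 7)
  λ_6+ρ ↦ (1, 2, 7)
  λ_7+ρ ↦ (6, 3, 4)
  λ_8+ρ ↦ (1, 19, 2)
  λ_9+ρ ↦ (6, 3, 4)
  λ_10+ρ ↦ (11, 8, 4)
  λ_11+ρ ↦ (7, 1, 1)
  λ_12+ρ ↦ (6, 3, 4)

6 distinct reps among the 12 weights ⇒ 6 W_23-linkage classes:

[[1, 2], [3, 10], [4, 8], [5, 6], [7, 9, 12], [11]]


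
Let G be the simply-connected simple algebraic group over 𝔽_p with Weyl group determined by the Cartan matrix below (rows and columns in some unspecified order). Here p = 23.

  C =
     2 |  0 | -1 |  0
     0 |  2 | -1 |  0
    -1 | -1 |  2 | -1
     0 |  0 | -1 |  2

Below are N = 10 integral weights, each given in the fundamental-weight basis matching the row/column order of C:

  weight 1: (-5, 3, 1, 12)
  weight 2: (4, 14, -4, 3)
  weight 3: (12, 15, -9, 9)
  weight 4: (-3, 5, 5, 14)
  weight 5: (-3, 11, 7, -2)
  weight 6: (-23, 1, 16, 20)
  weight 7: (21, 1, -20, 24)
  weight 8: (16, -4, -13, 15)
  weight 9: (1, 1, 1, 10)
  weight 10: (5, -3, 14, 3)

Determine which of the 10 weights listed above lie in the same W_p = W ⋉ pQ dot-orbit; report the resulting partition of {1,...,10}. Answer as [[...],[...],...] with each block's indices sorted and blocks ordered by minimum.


Root system D_4: the 4×4 matrix C matches after relabeling.

W_23-reps of the 10 weights in Ā_23 (same 4-coord order as C):

  λ_1+ρ ↦ (2, 2, 2, 11);  λ_2+ρ ↦ (2, 12, 3, 1);  λ_3+ρ ↦ (5, 8, 0, 2);  λ_4+ρ ↦ (2, 2, 2, 11);  λ_5+ρ ↦ (2, 12, 3, 1);  λ_6+ρ ↦ (2, 12, 3, 1);  λ_7+ρ ↦ (2, 12, 3, 1);  λ_8+ρ ↦ (2, 12, 3, 1);  λ_9+ρ ↦ (2, 2, 2, 11);  λ_10+ρ ↦ (4, 0, 2, 2)

4 distinct reps among the 10 weights ⇒ 4 W_23-linkage classes:

[[1, 4, 9], [2, 5, 6, 7, 8], [3], [10]]


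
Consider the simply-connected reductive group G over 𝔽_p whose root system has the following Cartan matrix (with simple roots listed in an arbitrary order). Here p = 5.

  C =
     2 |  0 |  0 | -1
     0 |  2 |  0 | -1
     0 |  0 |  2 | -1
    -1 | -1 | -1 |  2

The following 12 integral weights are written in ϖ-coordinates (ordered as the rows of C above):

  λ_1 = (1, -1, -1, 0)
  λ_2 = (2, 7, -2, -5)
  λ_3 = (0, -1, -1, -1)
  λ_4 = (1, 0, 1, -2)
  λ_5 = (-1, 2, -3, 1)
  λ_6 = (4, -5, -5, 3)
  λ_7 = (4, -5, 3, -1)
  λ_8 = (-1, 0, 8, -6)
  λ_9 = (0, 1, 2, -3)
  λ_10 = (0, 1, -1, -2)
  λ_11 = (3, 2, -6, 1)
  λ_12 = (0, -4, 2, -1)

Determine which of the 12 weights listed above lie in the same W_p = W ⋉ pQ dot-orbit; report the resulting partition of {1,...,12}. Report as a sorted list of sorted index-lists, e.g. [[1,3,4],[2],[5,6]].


Type D_4, rank 4, |W|=192; reorder rows/cols to standard.

W_5-reps of the 12 weights in Ā_5 (same 4-coord order as C):

  [1] (2, 0, 0, 1)
  [2] (1, 0, 1, 1)
  [3] (1, 0, 0, 0)
  [4] (1, 0, 1, 1)
  [5] (0, 3, 2, 0)
  [6] (1, 0, 0, 0)
  [7] (1, 0, 0, 0)
  [8] (1, 0, 0, 0)
  [9] (1, 0, 1, 1)
  [10] (0, 1, 1, 0)
  [11] (0, 1, 1, 0)
  [12] (2, 0, 0, 1)

These 12 weights hit 5 W_5-dot-orbits; sizes (2, 3, 4, 1, 2):

[[1, 12], [2, 4, 9], [3, 6, 7, 8], [5], [10, 11]]


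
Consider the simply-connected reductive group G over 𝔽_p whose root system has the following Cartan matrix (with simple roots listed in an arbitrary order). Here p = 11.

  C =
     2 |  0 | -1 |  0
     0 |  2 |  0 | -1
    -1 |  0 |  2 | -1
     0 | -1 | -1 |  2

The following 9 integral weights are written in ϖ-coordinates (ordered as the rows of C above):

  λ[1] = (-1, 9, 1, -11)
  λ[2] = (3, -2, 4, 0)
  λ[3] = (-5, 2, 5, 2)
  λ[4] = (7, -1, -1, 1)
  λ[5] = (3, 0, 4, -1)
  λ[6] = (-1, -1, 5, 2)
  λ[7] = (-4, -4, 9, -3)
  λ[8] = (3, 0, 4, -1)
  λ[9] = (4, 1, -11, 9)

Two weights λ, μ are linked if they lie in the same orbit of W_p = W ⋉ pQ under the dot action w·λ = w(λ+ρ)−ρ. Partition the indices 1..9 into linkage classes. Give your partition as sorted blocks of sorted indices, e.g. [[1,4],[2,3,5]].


A_4 Cartan matrix, 4 simple roots permuted; ρ=(1,1,1,1).

Ā_11 reps of the 9 weights (A_4, coords as presented):

    λ_1+ρ ↦ (8, 0, 0, 2)
    λ_2+ρ ↦ (4, 1, 5, 0)
    λ_3+ρ ↦ (3, 2, 2, 3)
    λ_4+ρ ↦ (8, 0, 0, 2)
    λ_5+ρ ↦ (4, 1, 5, 0)
    λ_6+ρ ↦ (0, 0, 6, 3)
    λ_7+ρ ↦ (3, 2, 2, 3)
    λ_8+ρ ↦ (4, 1, 5, 0)
    λ_9+ρ ↦ (4, 1, 5, 0)

Partition of {1..9} into 4 W_11-dot-orbits:

[[1, 4], [2, 5, 8, 9], [3, 7], [6]]


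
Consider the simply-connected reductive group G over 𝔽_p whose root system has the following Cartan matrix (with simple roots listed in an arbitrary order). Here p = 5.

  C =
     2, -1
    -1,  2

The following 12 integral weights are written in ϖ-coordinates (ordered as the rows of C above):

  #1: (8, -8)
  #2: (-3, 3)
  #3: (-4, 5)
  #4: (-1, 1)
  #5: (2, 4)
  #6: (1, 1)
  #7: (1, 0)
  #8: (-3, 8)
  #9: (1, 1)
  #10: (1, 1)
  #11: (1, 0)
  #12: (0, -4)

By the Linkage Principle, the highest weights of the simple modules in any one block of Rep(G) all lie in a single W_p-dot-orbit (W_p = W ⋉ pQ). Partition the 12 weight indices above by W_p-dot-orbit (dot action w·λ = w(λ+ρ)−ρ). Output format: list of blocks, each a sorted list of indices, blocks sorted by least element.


A_2 Cartan matrix, 2 simple roots permuted; ρ=(1,1).

λ_j+ρ reflected into Ā_5 (⟨·,θ^∨⟩≤5); 2-tuples as given:

  λ_1 → (2, 1);  λ_2 → (2, 2);  λ_3 → (2, 2);  λ_4 → (0, 2);  λ_5 → (0, 2);  λ_6 → (2, 2);  λ_7 → (2, 1);  λ_8 → (2, 1);  λ_9 → (2, 2);  λ_10 → (2, 2);  λ_11 → (2, 1);  λ_12 → (2, 1)

These 12 weights hit 3 W_5-dot-orbits; sizes (5, 5, 2):

[[1, 7, 8, 11, 12], [2, 3, 6, 9, 10], [4, 5]]


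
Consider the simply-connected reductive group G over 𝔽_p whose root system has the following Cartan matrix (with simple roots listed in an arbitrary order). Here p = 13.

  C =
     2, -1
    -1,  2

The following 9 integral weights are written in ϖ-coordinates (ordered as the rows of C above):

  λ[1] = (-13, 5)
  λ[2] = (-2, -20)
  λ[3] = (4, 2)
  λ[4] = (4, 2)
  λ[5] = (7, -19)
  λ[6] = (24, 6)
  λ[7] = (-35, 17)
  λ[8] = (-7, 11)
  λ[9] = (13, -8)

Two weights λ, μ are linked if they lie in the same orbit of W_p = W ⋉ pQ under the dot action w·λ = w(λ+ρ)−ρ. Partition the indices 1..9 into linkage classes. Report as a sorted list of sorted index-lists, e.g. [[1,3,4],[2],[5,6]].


Dynkin diagram of C (from the 2 off-diagonal −1 entries): A_2.

Alcove-folded reps (p=13, 9 weights, presented ϖ-order):

    1: (6, 6)
    2: (6, 6)
    3: (5, 3)
    4: (5, 3)
    5: (5, 3)
    6: (6, 6)
    7: (5, 3)
    8: (6, 6)
    9: (6, 6)

Linkage partition of the 9 weights (2 classes, p=13):

[[1, 2, 6, 8, 9], [3, 4, 5, 7]]


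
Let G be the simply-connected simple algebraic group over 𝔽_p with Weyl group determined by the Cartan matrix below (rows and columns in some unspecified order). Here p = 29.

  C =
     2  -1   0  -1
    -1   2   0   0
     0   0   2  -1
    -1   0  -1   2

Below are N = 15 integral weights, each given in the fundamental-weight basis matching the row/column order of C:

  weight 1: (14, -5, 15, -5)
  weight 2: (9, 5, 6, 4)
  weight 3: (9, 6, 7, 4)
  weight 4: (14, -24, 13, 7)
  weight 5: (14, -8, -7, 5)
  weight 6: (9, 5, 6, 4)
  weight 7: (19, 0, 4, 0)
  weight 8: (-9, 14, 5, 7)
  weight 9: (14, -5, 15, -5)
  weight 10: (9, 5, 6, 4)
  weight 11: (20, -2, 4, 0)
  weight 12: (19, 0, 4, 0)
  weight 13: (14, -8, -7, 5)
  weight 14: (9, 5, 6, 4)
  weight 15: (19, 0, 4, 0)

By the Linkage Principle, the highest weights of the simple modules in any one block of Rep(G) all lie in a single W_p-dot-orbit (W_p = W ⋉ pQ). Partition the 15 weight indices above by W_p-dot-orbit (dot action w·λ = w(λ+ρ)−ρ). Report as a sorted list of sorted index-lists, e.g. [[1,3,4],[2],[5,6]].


Root system A_4: the 4×4 matrix C matches after relabeling.

W_29-reps of the 15 weights in Ā_29 (same 4-coord order as C):

  1: (7, 4, 12, 4)
  2: (10, 6, 7, 5)
  3: (10, 6, 7, 5)
  4: (8, 7, 6, 0)
  5: (8, 7, 6, 0)
  6: (10, 6, 7, 5)
  7: (20, 1, 5, 1)
  8: (8, 7, 6, 0)
  9: (7, 4, 12, 4)
  10: (10, 6, 7, 5)
  11: (20, 1, 5, 1)
  12: (20, 1, 5, 1)
  13: (8, 7, 6, 0)
  14: (10, 6, 7, 5)
  15: (20, 1, 5, 1)

Partition of {1..15} into 4 W_29-dot-orbits:

[[1, 9], [2, 3, 6, 10, 14], [4, 5, 8, 13], [7, 11, 12, 15]]


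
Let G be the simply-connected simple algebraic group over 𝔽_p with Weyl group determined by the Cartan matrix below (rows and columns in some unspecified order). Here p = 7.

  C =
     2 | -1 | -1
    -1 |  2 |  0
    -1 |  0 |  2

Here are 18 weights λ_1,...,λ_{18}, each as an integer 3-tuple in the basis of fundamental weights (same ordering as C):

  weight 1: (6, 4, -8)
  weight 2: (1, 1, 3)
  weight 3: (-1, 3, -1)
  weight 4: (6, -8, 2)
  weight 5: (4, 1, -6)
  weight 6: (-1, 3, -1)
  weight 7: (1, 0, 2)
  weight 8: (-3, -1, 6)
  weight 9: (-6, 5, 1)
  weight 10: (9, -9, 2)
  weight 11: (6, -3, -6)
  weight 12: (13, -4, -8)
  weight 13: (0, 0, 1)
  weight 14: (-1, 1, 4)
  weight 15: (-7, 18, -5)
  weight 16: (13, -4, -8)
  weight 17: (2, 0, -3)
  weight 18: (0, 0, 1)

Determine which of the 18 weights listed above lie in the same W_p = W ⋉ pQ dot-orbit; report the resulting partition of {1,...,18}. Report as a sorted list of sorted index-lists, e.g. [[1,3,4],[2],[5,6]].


Root system A_3: the 3×3 matrix C matches after relabeling.

Folding the 18 weights λ_j+ρ into Ā_7 (reps in the given 3-coord order):

  [1] (0, 0, 2);  [2] (2, 1, 3);  [3] (0, 4, 0);  [4] (0, 4, 0);  [5] (0, 2, 5);  [6] (0, 4, 0);  [7] (2, 1, 3);  [8] (0, 2, 5);  [9] (2, 1, 3);  [10] (1, 1, 2);  [11] (0, 2, 5);  [12] (0, 4, 0);  [13] (1, 1, 2);  [14] (0, 2, 5);  [15] (3, 2, 1);  [16] (0, 4, 0);  [17] (1, 1, 2);  [18] (1, 1, 2)

6 distinct reps among the 18 weights ⇒ 6 W_7-linkage classes:

[[1], [2, 7, 9], [3, 4, 6, 12, 16], [5, 8, 11, 14], [10, 13, 17, 18], [15]]


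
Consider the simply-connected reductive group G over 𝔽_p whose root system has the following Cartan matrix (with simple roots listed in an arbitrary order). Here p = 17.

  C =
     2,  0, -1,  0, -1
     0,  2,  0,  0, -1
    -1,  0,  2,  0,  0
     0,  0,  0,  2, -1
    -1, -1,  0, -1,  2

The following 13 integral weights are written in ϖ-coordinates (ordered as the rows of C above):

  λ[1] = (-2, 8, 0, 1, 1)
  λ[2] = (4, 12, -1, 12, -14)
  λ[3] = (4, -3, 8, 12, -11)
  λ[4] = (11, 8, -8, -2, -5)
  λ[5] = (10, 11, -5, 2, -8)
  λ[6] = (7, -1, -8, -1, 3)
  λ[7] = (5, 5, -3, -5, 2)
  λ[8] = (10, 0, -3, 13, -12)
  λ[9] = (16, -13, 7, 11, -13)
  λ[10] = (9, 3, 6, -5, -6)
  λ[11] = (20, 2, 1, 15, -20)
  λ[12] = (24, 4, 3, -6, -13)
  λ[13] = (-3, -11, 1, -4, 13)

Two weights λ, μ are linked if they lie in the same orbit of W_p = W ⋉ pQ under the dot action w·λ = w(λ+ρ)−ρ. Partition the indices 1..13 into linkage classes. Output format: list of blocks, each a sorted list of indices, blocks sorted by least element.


Dynkin diagram of C (from the 8 off-diagonal −1 entries): D_5.

Ā_17 reps of the 13 weights (D_5, coords as presented):

  λ_1 → (1, 9, 0, 2, 1)
  λ_2 → (1, 0, 7, 0, 4)
  λ_3 → (2, 5, 2, 4, 1)
  λ_4 → (0, 4, 7, 4, 1)
  λ_5 → (2, 5, 2, 4, 1)
  λ_6 → (1, 0, 7, 0, 4)
  λ_7 → (2, 5, 2, 3, 1)
  λ_8 → (1, 9, 0, 2, 1)
  λ_9 → (0, 4, 7, 4, 1)
  λ_10 → (0, 4, 7, 4, 1)
  λ_11 → (1, 9, 0, 2, 1)
  λ_12 → (1, 0, 7, 0, 4)
  λ_13 → (1, 9, 0, 2, 1)

Linkage partition of the 13 weights (5 classes, p=17):

[[1, 8, 11, 13], [2, 6, 12], [3, 5], [4, 9, 10], [7]]


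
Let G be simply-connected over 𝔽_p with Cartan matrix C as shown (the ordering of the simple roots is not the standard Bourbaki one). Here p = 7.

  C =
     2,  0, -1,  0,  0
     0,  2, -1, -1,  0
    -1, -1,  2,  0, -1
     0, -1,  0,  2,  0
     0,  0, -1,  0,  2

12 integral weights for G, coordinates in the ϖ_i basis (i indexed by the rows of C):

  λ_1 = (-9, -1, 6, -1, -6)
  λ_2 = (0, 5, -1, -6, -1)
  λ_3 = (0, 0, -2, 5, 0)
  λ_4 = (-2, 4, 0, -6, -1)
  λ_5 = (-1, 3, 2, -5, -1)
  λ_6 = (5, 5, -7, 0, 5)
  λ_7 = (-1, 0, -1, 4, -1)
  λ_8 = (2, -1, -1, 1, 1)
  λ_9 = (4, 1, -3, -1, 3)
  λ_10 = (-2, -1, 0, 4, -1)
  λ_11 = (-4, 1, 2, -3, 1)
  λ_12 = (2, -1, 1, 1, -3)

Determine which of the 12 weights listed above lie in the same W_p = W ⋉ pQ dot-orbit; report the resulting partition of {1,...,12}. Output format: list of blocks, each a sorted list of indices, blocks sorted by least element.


Cartan matrix: type D_5 (|W|=1920); un-permuting the 5 rows.

Each λ_j+ρ reduced to Ā_7; 5-tuples below use C's row order:

  [1] (1, 0, 0, 5, 0)
  [2] (1, 0, 0, 5, 0)
  [3] (0, 1, 0, 5, 0)
  [4] (1, 0, 0, 5, 0)
  [5] (0, 3, 0, 1, 0)
  [6] (0, 1, 0, 5, 0)
  [7] (0, 1, 0, 5, 0)
  [8] (3, 0, 0, 2, 2)
  [9] (3, 0, 0, 2, 2)
  [10] (1, 0, 0, 5, 0)
  [11] (3, 0, 0, 2, 2)
  [12] (3, 0, 0, 2, 2)

Linkage partition of the 12 weights (4 classes, p=7):

[[1, 2, 4, 10], [3, 6, 7], [5], [8, 9, 11, 12]]


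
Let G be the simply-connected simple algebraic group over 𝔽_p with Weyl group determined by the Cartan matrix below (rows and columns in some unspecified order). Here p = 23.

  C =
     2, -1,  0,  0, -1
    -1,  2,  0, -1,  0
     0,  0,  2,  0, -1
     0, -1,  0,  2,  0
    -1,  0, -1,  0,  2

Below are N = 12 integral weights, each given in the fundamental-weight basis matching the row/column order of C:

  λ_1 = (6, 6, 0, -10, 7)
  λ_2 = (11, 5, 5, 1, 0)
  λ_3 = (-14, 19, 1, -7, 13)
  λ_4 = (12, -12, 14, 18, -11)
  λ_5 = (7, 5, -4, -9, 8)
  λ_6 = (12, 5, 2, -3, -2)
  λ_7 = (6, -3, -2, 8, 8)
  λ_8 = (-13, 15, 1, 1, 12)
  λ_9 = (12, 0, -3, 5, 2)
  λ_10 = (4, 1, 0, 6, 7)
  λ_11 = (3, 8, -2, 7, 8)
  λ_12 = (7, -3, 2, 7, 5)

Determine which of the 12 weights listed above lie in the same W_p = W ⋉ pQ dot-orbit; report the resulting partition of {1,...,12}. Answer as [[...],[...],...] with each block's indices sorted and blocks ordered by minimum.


Dynkin diagram of C (from the 8 off-diagonal −1 entries): A_5.

W_23-reps of the 12 weights in Ā_23 (same 5-coord order as C):

  λ_1 → (5, 2, 1, 7, 8);  λ_2 → (12, 4, 2, 2, 1);  λ_3 → (13, 1, 2, 6, 1);  λ_4 → (8, 3, 2, 5, 2);  λ_5 → (6, 2, 3, 6, 6);  λ_6 → (12, 4, 2, 2, 1);  λ_7 → (5, 2, 1, 7, 8);  λ_8 → (12, 4, 2, 2, 1);  λ_9 → (13, 1, 2, 6, 1);  λ_10 → (5, 2, 1, 7, 8);  λ_11 → (4, 9, 6, 1, 2);  λ_12 → (6, 2, 3, 6, 6)

Partition of {1..12} into 6 W_23-dot-orbits:

[[1, 7, 10], [2, 6, 8], [3, 9], [4], [5, 12], [11]]


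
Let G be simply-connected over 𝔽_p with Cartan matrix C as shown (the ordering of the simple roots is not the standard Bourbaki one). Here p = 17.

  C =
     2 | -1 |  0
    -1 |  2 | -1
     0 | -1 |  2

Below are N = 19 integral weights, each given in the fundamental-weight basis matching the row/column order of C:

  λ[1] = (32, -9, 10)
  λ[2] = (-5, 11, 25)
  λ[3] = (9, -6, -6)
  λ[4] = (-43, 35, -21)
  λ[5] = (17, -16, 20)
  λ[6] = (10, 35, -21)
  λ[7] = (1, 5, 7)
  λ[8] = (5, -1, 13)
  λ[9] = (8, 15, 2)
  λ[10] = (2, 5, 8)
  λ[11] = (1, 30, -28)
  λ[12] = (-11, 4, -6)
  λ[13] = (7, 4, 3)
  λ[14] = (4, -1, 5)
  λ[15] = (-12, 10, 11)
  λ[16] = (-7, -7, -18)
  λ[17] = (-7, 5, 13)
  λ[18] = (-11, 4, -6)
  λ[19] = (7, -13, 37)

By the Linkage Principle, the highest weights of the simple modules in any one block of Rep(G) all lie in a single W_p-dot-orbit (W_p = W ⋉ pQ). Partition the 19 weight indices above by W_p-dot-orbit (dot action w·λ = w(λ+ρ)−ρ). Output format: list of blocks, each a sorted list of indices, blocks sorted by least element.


Cartan matrix: type A_3 (|W|=24); un-permuting the 3 rows.

Folding the 19 weights λ_j+ρ into Ā_17 (reps in the given 3-coord order):

  λ_1+ρ ↦ (2, 6, 8) · λ_2+ρ ↦ (8, 5, 4) · λ_3+ρ ↦ (0, 5, 5) · λ_4+ρ ↦ (2, 6, 8) · λ_5+ρ ↦ (4, 10, 1) · λ_6+ρ ↦ (4, 10, 1) · λ_7+ρ ↦ (2, 6, 8) · λ_8+ρ ↦ (3, 0, 11) · λ_9+ρ ↦ (2, 6, 8) · λ_10+ρ ↦ (2, 6, 8) · λ_11+ρ ↦ (4, 10, 1) · λ_12+ρ ↦ (0, 5, 5) · λ_13+ρ ↦ (8, 5, 4) · λ_14+ρ ↦ (5, 0, 6) · λ_15+ρ ↦ (5, 0, 6) · λ_16+ρ ↦ (5, 0, 6) · λ_17+ρ ↦ (3, 0, 11) · λ_18+ρ ↦ (0, 5, 5) · λ_19+ρ ↦ (8, 5, 4)

The 19 indices split into 6 linkage classes (same alcove rep ⇔ same W_17-dot-orbit):

[[1, 4, 7, 9, 10], [2, 13, 19], [3, 12, 18], [5, 6, 11], [8, 17], [14, 15, 16]]
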